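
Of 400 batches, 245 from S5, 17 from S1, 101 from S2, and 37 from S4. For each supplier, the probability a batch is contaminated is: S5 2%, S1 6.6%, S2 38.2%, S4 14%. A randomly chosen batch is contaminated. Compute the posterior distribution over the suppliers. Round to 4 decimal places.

Unnormalized posteriors (prior × likelihood):
  S5: 0.6125 × 0.02 = 0.01225
  S1: 0.0425 × 0.066 = 0.002805
  S2: 0.2525 × 0.382 = 0.096455
  S4: 0.0925 × 0.14 = 0.01295
Sum = 0.12446.
P(S5 | contaminated) = 0.01225/0.12446 ≈ 0.0984
P(S1 | contaminated) = 0.002805/0.12446 ≈ 0.0225
P(S2 | contaminated) = 0.096455/0.12446 ≈ 0.7750
P(S4 | contaminated) = 0.01295/0.12446 ≈ 0.1040

S5 0.0984, S1 0.0225, S2 0.7750, S4 0.1040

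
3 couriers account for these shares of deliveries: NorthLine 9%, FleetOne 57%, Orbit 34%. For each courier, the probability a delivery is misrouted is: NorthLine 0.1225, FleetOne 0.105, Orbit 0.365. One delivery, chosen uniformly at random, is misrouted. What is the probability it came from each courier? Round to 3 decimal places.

Prior × likelihood for each hypothesis:
  NorthLine: 0.09 × 0.1225 = 0.011025
  FleetOne: 0.57 × 0.105 = 0.05985
  Orbit: 0.34 × 0.365 = 0.1241
Normalizing constant = 0.194975.
P(NorthLine | misrouted) = 0.011025/0.194975 ≈ 0.057
P(FleetOne | misrouted) = 0.05985/0.194975 ≈ 0.307
P(Orbit | misrouted) = 0.1241/0.194975 ≈ 0.636
(Check: 0.057+0.307+0.636 = 1.000.)

NorthLine 0.057, FleetOne 0.307, Orbit 0.636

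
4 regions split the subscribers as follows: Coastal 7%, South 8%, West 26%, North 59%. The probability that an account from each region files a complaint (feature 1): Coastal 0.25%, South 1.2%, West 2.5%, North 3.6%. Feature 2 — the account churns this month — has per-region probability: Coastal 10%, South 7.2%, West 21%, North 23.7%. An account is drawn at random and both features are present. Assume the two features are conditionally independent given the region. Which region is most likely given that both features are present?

Prior × likelihood for each hypothesis:
  Coastal: 0.07 × 0.0025 × 0.1 = 0.0000175
  South: 0.08 × 0.012 × 0.072 = 0.00006912
  West: 0.26 × 0.025 × 0.21 = 0.001365
  North: 0.59 × 0.036 × 0.237 = 0.00503388
Sum = 0.0064855.
Largest term belongs to North, so North is most probable.

North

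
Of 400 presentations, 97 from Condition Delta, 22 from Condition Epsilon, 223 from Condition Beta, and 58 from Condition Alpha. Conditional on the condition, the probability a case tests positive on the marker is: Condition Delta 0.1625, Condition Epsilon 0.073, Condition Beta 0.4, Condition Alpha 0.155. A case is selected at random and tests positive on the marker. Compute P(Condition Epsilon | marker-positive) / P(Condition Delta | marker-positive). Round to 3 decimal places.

0.102

Prior × likelihood for each hypothesis:
  Condition Delta: 0.2425 × 0.1625 = 0.03940625
  Condition Epsilon: 0.055 × 0.073 = 0.004015
  Condition Beta: 0.5575 × 0.4 = 0.223
  Condition Alpha: 0.145 × 0.155 = 0.022475
Normalizing constant = 0.28889625.
The ratio is 0.004015 / 0.03940625 (the normalizer cancels) = 0.102.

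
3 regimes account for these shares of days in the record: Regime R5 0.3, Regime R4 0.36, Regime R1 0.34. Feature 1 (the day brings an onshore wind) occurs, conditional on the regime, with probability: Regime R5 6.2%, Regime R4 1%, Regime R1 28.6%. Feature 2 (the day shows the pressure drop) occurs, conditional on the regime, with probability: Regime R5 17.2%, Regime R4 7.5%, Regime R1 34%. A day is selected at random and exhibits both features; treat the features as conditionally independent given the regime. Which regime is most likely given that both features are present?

Regime R1

Prior × likelihood for each hypothesis:
  Regime R5: 0.3 × 0.062 × 0.172 = 0.0031992
  Regime R4: 0.36 × 0.01 × 0.075 = 0.00027
  Regime R1: 0.34 × 0.286 × 0.34 = 0.0330616
Normalizing constant = 0.0365308.
Largest term belongs to Regime R1, so Regime R1 is most probable.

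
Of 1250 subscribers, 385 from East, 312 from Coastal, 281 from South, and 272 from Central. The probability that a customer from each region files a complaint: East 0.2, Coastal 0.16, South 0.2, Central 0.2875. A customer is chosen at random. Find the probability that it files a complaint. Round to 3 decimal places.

By Bayes' rule, posterior ∝ prior × likelihood:
  East: 0.308 × 0.2 = 0.0616
  Coastal: 0.2496 × 0.16 = 0.039936
  South: 0.2248 × 0.2 = 0.04496
  Central: 0.2176 × 0.2875 = 0.06256
P(complaint) = 0.0616 + 0.039936 + 0.04496 + 0.06256 = 0.209056 → 0.209.

0.209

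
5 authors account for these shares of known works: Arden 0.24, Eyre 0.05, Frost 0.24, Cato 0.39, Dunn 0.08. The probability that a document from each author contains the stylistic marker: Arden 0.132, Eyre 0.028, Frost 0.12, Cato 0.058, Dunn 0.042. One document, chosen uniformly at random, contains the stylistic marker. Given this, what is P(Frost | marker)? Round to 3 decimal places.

0.328

Compute prior × likelihood for every hypothesis:
  Arden: 0.24 × 0.132 = 0.03168
  Eyre: 0.05 × 0.028 = 0.0014
  Frost: 0.24 × 0.12 = 0.0288
  Cato: 0.39 × 0.058 = 0.02262
  Dunn: 0.08 × 0.042 = 0.00336
Total = 0.08786.
P(Frost | evidence) = 0.0288 / 0.08786 ≈ 0.328.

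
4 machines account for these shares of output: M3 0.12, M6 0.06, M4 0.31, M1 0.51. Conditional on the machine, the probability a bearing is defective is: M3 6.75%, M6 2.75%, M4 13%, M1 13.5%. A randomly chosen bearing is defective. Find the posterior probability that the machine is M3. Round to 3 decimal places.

0.068

Compute prior × likelihood for every hypothesis:
  M3: 0.12 × 0.0675 = 0.0081
  M6: 0.06 × 0.0275 = 0.00165
  M4: 0.31 × 0.13 = 0.0403
  M1: 0.51 × 0.135 = 0.06885
Normalizing constant = 0.1189.
P(M3 | evidence) = 0.0081 / 0.1189 ≈ 0.068.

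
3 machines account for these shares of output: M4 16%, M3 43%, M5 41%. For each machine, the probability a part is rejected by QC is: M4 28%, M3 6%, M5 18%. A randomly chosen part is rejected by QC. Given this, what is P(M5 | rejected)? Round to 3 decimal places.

0.511

By Bayes' rule, posterior ∝ prior × likelihood:
  M4: 0.16 × 0.28 = 0.0448
  M3: 0.43 × 0.06 = 0.0258
  M5: 0.41 × 0.18 = 0.0738
Sum = 0.1444.
P(M5 | evidence) = 0.0738 / 0.1444 ≈ 0.511.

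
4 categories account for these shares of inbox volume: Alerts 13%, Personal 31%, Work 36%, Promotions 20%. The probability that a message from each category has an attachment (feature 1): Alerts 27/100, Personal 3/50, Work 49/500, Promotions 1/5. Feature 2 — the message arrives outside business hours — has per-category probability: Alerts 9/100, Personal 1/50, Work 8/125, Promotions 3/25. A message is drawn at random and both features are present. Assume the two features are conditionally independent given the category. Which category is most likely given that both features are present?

By Bayes' rule, posterior ∝ prior × likelihood:
  Alerts: 0.13 × 0.27 × 0.09 = 0.003159
  Personal: 0.31 × 0.06 × 0.02 = 0.000372
  Work: 0.36 × 0.098 × 0.064 = 0.00225792
  Promotions: 0.2 × 0.2 × 0.12 = 0.0048
Normalizing constant = 0.01058892.
Largest term belongs to Promotions, so Promotions is most probable.

Promotions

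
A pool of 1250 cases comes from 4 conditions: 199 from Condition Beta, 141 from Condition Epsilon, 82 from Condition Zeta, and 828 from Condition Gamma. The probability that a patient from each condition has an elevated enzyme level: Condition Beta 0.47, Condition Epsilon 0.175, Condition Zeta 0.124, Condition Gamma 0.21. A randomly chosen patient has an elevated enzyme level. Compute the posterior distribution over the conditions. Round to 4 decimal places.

By Bayes' rule, posterior ∝ prior × likelihood:
  Condition Beta: 0.1592 × 0.47 = 0.074824
  Condition Epsilon: 0.1128 × 0.175 = 0.01974
  Condition Zeta: 0.0656 × 0.124 = 0.0081344
  Condition Gamma: 0.6624 × 0.21 = 0.139104
Sum = 0.2418024.
P(Condition Beta | elevated) = 0.074824/0.2418024 ≈ 0.3094
P(Condition Epsilon | elevated) = 0.01974/0.2418024 ≈ 0.0816
P(Condition Zeta | elevated) = 0.0081344/0.2418024 ≈ 0.0336
P(Condition Gamma | elevated) = 0.139104/0.2418024 ≈ 0.5753

Condition Beta 0.3094, Condition Epsilon 0.0816, Condition Zeta 0.0336, Condition Gamma 0.5753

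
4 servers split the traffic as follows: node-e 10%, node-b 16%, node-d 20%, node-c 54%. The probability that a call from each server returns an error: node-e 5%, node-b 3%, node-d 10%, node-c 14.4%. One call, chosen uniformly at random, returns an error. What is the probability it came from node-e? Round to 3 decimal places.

Compute prior × likelihood for every hypothesis:
  node-e: 0.1 × 0.05 = 0.005
  node-b: 0.16 × 0.03 = 0.0048
  node-d: 0.2 × 0.1 = 0.02
  node-c: 0.54 × 0.144 = 0.07776
Normalizing constant = 0.10756.
P(node-e | evidence) = 0.005 / 0.10756 ≈ 0.046.

0.046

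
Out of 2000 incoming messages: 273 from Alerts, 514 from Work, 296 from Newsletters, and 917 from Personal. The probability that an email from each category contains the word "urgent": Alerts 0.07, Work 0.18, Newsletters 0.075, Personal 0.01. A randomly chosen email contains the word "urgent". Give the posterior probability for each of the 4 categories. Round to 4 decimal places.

Compute prior × likelihood for every hypothesis:
  Alerts: 0.1365 × 0.07 = 0.009555
  Work: 0.257 × 0.18 = 0.04626
  Newsletters: 0.148 × 0.075 = 0.0111
  Personal: 0.4585 × 0.01 = 0.004585
Total = 0.0715.
P(Alerts | urgent-flag) = 0.009555/0.0715 ≈ 0.1336
P(Work | urgent-flag) = 0.04626/0.0715 ≈ 0.6470
P(Newsletters | urgent-flag) = 0.0111/0.0715 ≈ 0.1552
P(Personal | urgent-flag) = 0.004585/0.0715 ≈ 0.0641
(Check: 0.1336+0.6470+0.1552+0.0641 = 0.9999.)

Alerts 0.1336, Work 0.6470, Newsletters 0.1552, Personal 0.0641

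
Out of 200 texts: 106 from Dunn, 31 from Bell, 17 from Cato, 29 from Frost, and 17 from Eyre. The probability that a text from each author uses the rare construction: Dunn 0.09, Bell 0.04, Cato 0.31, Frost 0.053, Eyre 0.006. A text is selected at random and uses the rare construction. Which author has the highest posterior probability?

Unnormalized posteriors (prior × likelihood):
  Dunn: 0.53 × 0.09 = 0.0477
  Bell: 0.155 × 0.04 = 0.0062
  Cato: 0.085 × 0.31 = 0.02635
  Frost: 0.145 × 0.053 = 0.007685
  Eyre: 0.085 × 0.006 = 0.00051
Total = 0.088445.
Largest term belongs to Dunn, so Dunn is most probable.

Dunn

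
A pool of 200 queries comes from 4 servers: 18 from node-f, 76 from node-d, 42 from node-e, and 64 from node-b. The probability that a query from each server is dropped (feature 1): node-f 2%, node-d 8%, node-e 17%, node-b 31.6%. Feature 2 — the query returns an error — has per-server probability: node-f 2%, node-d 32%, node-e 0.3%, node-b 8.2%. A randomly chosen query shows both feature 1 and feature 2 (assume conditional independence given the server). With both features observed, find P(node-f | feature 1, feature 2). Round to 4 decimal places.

By Bayes' rule, posterior ∝ prior × likelihood:
  node-f: 0.09 × 0.02 × 0.02 = 0.000036
  node-d: 0.38 × 0.08 × 0.32 = 0.009728
  node-e: 0.21 × 0.17 × 0.003 = 0.0001071
  node-b: 0.32 × 0.316 × 0.082 = 0.00829184
Sum = 0.01816294.
P(node-f | evidence) = 0.000036 / 0.01816294 ≈ 0.0020.

0.0020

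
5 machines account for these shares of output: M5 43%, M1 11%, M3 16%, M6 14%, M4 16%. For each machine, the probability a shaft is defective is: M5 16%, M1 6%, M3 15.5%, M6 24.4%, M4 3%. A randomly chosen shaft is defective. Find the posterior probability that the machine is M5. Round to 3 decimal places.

Prior × likelihood for each hypothesis:
  M5: 0.43 × 0.16 = 0.0688
  M1: 0.11 × 0.06 = 0.0066
  M3: 0.16 × 0.155 = 0.0248
  M6: 0.14 × 0.244 = 0.03416
  M4: 0.16 × 0.03 = 0.0048
Total = 0.13916.
P(M5 | evidence) = 0.0688 / 0.13916 ≈ 0.494.

0.494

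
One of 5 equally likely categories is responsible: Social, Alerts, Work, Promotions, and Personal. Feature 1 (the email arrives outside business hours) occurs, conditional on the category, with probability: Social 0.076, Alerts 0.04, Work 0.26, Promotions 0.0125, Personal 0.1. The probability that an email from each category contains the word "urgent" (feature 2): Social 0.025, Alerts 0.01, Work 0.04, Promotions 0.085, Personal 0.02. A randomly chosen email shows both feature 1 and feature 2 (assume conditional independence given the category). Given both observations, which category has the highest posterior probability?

Work

Since the prior is uniform, the posterior is proportional to the likelihood:
  Social: 0.076 × 0.025 = 0.0019
  Alerts: 0.04 × 0.01 = 0.0004
  Work: 0.26 × 0.04 = 0.0104
  Promotions: 0.0125 × 0.085 = 0.0010625
  Personal: 0.1 × 0.02 = 0.002
Sum = 0.0157625.
Largest term belongs to Work, so Work is most probable.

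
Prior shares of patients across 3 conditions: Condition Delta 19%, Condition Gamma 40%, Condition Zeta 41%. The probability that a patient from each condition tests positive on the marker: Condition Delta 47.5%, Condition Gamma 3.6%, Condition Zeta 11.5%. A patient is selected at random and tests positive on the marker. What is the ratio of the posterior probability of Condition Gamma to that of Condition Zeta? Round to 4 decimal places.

0.3054

Compute prior × likelihood for every hypothesis:
  Condition Delta: 0.19 × 0.475 = 0.09025
  Condition Gamma: 0.4 × 0.036 = 0.0144
  Condition Zeta: 0.41 × 0.115 = 0.04715
Normalizing constant = 0.1518.
The ratio is 0.0144 / 0.04715 (the normalizer cancels) = 0.3054.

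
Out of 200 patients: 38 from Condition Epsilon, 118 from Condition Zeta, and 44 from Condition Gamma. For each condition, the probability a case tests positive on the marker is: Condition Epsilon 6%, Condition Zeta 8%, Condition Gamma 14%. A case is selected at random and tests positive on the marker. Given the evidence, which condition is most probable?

Unnormalized posteriors (prior × likelihood):
  Condition Epsilon: 0.19 × 0.06 = 0.0114
  Condition Zeta: 0.59 × 0.08 = 0.0472
  Condition Gamma: 0.22 × 0.14 = 0.0308
Normalizing constant = 0.0894.
Largest term belongs to Condition Zeta, so Condition Zeta is most probable.

Condition Zeta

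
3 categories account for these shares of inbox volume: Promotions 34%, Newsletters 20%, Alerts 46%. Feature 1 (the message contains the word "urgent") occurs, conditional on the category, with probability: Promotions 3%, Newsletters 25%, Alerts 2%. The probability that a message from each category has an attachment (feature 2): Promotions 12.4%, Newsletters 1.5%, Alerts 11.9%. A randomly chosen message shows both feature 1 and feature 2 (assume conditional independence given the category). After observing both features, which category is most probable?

Compute prior × likelihood for every hypothesis:
  Promotions: 0.34 × 0.03 × 0.124 = 0.0012648
  Newsletters: 0.2 × 0.25 × 0.015 = 0.00075
  Alerts: 0.46 × 0.02 × 0.119 = 0.0010948
Normalizing constant = 0.0031096.
Largest term belongs to Promotions, so Promotions is most probable.

Promotions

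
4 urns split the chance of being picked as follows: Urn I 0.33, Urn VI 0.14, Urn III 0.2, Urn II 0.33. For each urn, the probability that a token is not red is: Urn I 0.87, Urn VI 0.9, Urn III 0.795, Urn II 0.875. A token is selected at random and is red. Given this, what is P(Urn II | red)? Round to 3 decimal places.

Taking complements, P(red | each) = Urn I 0.13, Urn VI 0.1, Urn III 0.205, Urn II 0.125.
Compute prior × likelihood for every hypothesis:
  Urn I: 0.33 × 0.13 = 0.0429
  Urn VI: 0.14 × 0.1 = 0.014
  Urn III: 0.2 × 0.205 = 0.041
  Urn II: 0.33 × 0.125 = 0.04125
Total = 0.13915.
P(Urn II | evidence) = 0.04125 / 0.13915 ≈ 0.296.

0.296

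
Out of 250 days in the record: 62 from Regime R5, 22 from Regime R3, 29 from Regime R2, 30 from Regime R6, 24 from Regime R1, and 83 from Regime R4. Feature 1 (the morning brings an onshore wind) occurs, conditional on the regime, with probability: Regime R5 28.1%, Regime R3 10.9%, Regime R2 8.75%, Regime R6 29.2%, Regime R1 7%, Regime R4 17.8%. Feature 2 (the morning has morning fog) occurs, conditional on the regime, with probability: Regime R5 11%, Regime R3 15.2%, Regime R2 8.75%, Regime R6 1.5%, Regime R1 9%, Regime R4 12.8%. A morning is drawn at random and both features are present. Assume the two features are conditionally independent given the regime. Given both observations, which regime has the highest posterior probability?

Regime R5

By Bayes' rule, posterior ∝ prior × likelihood:
  Regime R5: 0.248 × 0.281 × 0.11 = 0.00766568
  Regime R3: 0.088 × 0.109 × 0.152 = 0.001457984
  Regime R2: 0.116 × 0.0875 × 0.0875 = 0.000888125
  Regime R6: 0.12 × 0.292 × 0.015 = 0.0005256
  Regime R1: 0.096 × 0.07 × 0.09 = 0.0006048
  Regime R4: 0.332 × 0.178 × 0.128 = 0.007564288
Total = 0.018706477.
Largest term belongs to Regime R5, so Regime R5 is most probable.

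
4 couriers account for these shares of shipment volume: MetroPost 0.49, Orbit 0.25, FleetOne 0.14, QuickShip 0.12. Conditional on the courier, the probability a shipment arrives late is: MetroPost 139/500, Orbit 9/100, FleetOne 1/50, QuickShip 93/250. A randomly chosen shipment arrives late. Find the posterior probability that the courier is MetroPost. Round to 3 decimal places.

0.661

Unnormalized posteriors (prior × likelihood):
  MetroPost: 0.49 × 0.278 = 0.13622
  Orbit: 0.25 × 0.09 = 0.0225
  FleetOne: 0.14 × 0.02 = 0.0028
  QuickShip: 0.12 × 0.372 = 0.04464
Normalizing constant = 0.20616.
P(MetroPost | evidence) = 0.13622 / 0.20616 ≈ 0.661.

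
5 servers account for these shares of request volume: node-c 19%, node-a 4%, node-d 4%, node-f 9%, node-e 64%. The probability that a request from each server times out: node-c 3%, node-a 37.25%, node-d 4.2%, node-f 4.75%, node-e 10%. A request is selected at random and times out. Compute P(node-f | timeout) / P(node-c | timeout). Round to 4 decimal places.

0.7500

By Bayes' rule, posterior ∝ prior × likelihood:
  node-c: 0.19 × 0.03 = 0.0057
  node-a: 0.04 × 0.3725 = 0.0149
  node-d: 0.04 × 0.042 = 0.00168
  node-f: 0.09 × 0.0475 = 0.004275
  node-e: 0.64 × 0.1 = 0.064
Total = 0.090555.
The ratio is 0.004275 / 0.0057 (the normalizer cancels) = 0.7500.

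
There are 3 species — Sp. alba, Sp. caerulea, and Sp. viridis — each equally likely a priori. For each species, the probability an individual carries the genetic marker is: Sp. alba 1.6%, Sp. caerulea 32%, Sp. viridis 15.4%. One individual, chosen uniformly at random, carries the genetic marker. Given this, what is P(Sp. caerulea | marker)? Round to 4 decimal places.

0.6531

With a uniform prior (1/3 each), posterior ∝ likelihood:
  Sp. alba: 0.016
  Sp. caerulea: 0.32
  Sp. viridis: 0.154
Total = 0.49.
P(Sp. caerulea | evidence) = 0.32 / 0.49 ≈ 0.6531.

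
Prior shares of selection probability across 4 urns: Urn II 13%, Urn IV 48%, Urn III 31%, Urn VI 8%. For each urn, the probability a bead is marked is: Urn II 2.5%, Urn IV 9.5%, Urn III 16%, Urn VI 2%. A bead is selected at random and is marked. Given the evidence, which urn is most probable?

By Bayes' rule, posterior ∝ prior × likelihood:
  Urn II: 0.13 × 0.025 = 0.00325
  Urn IV: 0.48 × 0.095 = 0.0456
  Urn III: 0.31 × 0.16 = 0.0496
  Urn VI: 0.08 × 0.02 = 0.0016
Total = 0.10005.
Largest term belongs to Urn III, so Urn III is most probable.

Urn III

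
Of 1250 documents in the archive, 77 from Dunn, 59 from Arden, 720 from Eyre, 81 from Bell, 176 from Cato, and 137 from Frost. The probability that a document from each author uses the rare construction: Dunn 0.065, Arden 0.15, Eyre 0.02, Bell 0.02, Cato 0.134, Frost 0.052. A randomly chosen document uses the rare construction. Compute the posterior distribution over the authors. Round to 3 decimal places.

Prior × likelihood for each hypothesis:
  Dunn: 0.0616 × 0.065 = 0.004004
  Arden: 0.0472 × 0.15 = 0.00708
  Eyre: 0.576 × 0.02 = 0.01152
  Bell: 0.0648 × 0.02 = 0.001296
  Cato: 0.1408 × 0.134 = 0.0188672
  Frost: 0.1096 × 0.052 = 0.0056992
Sum = 0.0484664.
P(Dunn | rare-form) = 0.004004/0.0484664 ≈ 0.083
P(Arden | rare-form) = 0.00708/0.0484664 ≈ 0.146
P(Eyre | rare-form) = 0.01152/0.0484664 ≈ 0.238
P(Bell | rare-form) = 0.001296/0.0484664 ≈ 0.027
P(Cato | rare-form) = 0.0188672/0.0484664 ≈ 0.389
P(Frost | rare-form) = 0.0056992/0.0484664 ≈ 0.118

Dunn 0.083, Arden 0.146, Eyre 0.238, Bell 0.027, Cato 0.389, Frost 0.118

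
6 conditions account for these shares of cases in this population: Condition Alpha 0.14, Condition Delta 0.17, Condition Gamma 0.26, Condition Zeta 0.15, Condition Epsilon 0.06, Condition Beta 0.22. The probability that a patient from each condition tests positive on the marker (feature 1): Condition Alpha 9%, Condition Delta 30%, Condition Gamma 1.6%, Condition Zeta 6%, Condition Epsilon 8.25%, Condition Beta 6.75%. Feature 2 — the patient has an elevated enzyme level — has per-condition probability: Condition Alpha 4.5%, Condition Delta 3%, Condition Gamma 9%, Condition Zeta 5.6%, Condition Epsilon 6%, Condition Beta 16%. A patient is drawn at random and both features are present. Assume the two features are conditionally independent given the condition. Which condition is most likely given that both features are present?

Condition Beta

Compute prior × likelihood for every hypothesis:
  Condition Alpha: 0.14 × 0.09 × 0.045 = 0.000567
  Condition Delta: 0.17 × 0.3 × 0.03 = 0.00153
  Condition Gamma: 0.26 × 0.016 × 0.09 = 0.0003744
  Condition Zeta: 0.15 × 0.06 × 0.056 = 0.000504
  Condition Epsilon: 0.06 × 0.0825 × 0.06 = 0.000297
  Condition Beta: 0.22 × 0.0675 × 0.16 = 0.002376
Sum = 0.0056484.
Largest term belongs to Condition Beta, so Condition Beta is most probable.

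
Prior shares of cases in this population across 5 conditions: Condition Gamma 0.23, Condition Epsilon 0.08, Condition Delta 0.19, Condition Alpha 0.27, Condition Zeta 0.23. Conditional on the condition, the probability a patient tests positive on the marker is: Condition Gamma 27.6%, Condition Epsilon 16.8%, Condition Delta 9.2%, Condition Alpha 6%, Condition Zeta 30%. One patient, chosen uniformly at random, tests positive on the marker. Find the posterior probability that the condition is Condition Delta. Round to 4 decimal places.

0.0973

Compute prior × likelihood for every hypothesis:
  Condition Gamma: 0.23 × 0.276 = 0.06348
  Condition Epsilon: 0.08 × 0.168 = 0.01344
  Condition Delta: 0.19 × 0.092 = 0.01748
  Condition Alpha: 0.27 × 0.06 = 0.0162
  Condition Zeta: 0.23 × 0.3 = 0.069
Normalizing constant = 0.1796.
P(Condition Delta | evidence) = 0.01748 / 0.1796 ≈ 0.0973.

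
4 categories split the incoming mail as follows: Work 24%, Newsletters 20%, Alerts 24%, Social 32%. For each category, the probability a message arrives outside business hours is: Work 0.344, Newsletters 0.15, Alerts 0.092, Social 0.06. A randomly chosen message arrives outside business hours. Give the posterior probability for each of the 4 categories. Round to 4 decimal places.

Work 0.5367, Newsletters 0.1950, Alerts 0.1435, Social 0.1248

Prior × likelihood for each hypothesis:
  Work: 0.24 × 0.344 = 0.08256
  Newsletters: 0.2 × 0.15 = 0.03
  Alerts: 0.24 × 0.092 = 0.02208
  Social: 0.32 × 0.06 = 0.0192
Total = 0.15384.
P(Work | off-hours) = 0.08256/0.15384 ≈ 0.5367
P(Newsletters | off-hours) = 0.03/0.15384 ≈ 0.1950
P(Alerts | off-hours) = 0.02208/0.15384 ≈ 0.1435
P(Social | off-hours) = 0.0192/0.15384 ≈ 0.1248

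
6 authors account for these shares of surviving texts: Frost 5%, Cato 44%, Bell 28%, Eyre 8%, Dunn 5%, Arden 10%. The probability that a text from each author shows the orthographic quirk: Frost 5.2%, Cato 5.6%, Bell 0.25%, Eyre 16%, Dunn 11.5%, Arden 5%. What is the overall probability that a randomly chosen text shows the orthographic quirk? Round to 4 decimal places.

Unnormalized posteriors (prior × likelihood):
  Frost: 0.05 × 0.052 = 0.0026
  Cato: 0.44 × 0.056 = 0.02464
  Bell: 0.28 × 0.0025 = 0.0007
  Eyre: 0.08 × 0.16 = 0.0128
  Dunn: 0.05 × 0.115 = 0.00575
  Arden: 0.1 × 0.05 = 0.005
P(quirk) = 0.0026 + 0.02464 + 0.0007 + 0.0128 + 0.00575 + 0.005 = 0.05149 → 0.0515.

0.0515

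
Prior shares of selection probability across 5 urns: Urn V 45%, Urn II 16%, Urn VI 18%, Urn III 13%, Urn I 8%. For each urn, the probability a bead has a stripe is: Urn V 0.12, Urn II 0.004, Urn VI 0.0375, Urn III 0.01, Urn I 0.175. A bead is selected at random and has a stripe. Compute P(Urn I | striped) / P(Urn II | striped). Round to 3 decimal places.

Unnormalized posteriors (prior × likelihood):
  Urn V: 0.45 × 0.12 = 0.054
  Urn II: 0.16 × 0.004 = 0.00064
  Urn VI: 0.18 × 0.0375 = 0.00675
  Urn III: 0.13 × 0.01 = 0.0013
  Urn I: 0.08 × 0.175 = 0.014
Normalizing constant = 0.07669.
The ratio is 0.014 / 0.00064 (the normalizer cancels) = 21.875.

21.875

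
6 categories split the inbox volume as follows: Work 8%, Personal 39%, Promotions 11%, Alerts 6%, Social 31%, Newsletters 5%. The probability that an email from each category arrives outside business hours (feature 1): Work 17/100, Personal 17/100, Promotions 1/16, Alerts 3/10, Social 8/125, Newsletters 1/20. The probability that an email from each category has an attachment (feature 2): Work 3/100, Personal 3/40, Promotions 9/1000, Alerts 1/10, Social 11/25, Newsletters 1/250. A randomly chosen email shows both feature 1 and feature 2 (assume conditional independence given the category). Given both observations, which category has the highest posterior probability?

Social

Prior × likelihood for each hypothesis:
  Work: 0.08 × 0.17 × 0.03 = 0.000408
  Personal: 0.39 × 0.17 × 0.075 = 0.0049725
  Promotions: 0.11 × 0.0625 × 0.009 = 0.000061875
  Alerts: 0.06 × 0.3 × 0.1 = 0.0018
  Social: 0.31 × 0.064 × 0.44 = 0.0087296
  Newsletters: 0.05 × 0.05 × 0.004 = 0.00001
Total = 0.015981975.
Largest term belongs to Social, so Social is most probable.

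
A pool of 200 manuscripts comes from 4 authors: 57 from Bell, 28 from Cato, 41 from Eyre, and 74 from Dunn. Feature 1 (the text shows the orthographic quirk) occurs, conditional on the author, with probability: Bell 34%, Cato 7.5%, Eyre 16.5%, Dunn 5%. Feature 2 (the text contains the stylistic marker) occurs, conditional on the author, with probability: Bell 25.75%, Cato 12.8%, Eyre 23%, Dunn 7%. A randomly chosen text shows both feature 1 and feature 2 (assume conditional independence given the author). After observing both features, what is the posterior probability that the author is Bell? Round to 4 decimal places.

0.7054

Prior × likelihood for each hypothesis:
  Bell: 0.285 × 0.34 × 0.2575 = 0.02495175
  Cato: 0.14 × 0.075 × 0.128 = 0.001344
  Eyre: 0.205 × 0.165 × 0.23 = 0.00777975
  Dunn: 0.37 × 0.05 × 0.07 = 0.001295
Sum = 0.0353705.
P(Bell | evidence) = 0.02495175 / 0.0353705 ≈ 0.7054.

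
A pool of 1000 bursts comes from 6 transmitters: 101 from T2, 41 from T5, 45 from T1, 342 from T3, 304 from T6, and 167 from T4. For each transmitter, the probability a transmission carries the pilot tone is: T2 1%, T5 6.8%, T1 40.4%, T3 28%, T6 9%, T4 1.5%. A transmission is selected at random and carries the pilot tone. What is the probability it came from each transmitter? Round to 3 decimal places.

T2 0.007, T5 0.019, T1 0.123, T3 0.649, T6 0.185, T4 0.017

Prior × likelihood for each hypothesis:
  T2: 0.101 × 0.01 = 0.00101
  T5: 0.041 × 0.068 = 0.002788
  T1: 0.045 × 0.404 = 0.01818
  T3: 0.342 × 0.28 = 0.09576
  T6: 0.304 × 0.09 = 0.02736
  T4: 0.167 × 0.015 = 0.002505
Total = 0.147603.
P(T2 | pilot) = 0.00101/0.147603 ≈ 0.007
P(T5 | pilot) = 0.002788/0.147603 ≈ 0.019
P(T1 | pilot) = 0.01818/0.147603 ≈ 0.123
P(T3 | pilot) = 0.09576/0.147603 ≈ 0.649
P(T6 | pilot) = 0.02736/0.147603 ≈ 0.185
P(T4 | pilot) = 0.002505/0.147603 ≈ 0.017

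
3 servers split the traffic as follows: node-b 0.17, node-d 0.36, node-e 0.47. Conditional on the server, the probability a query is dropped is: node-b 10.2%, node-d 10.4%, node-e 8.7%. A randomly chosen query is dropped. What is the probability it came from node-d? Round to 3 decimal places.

By Bayes' rule, posterior ∝ prior × likelihood:
  node-b: 0.17 × 0.102 = 0.01734
  node-d: 0.36 × 0.104 = 0.03744
  node-e: 0.47 × 0.087 = 0.04089
Total = 0.09567.
P(node-d | evidence) = 0.03744 / 0.09567 ≈ 0.391.

0.391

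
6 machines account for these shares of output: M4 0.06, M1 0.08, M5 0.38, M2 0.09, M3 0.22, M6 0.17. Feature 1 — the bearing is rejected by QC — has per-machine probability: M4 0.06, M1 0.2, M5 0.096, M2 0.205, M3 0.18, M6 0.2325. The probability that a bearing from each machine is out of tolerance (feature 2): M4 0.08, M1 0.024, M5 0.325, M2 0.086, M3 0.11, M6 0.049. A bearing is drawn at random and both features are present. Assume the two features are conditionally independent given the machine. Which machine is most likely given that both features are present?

Unnormalized posteriors (prior × likelihood):
  M4: 0.06 × 0.06 × 0.08 = 0.000288
  M1: 0.08 × 0.2 × 0.024 = 0.000384
  M5: 0.38 × 0.096 × 0.325 = 0.011856
  M2: 0.09 × 0.205 × 0.086 = 0.0015867
  M3: 0.22 × 0.18 × 0.11 = 0.004356
  M6: 0.17 × 0.2325 × 0.049 = 0.001936725
Total = 0.020407425.
Largest term belongs to M5, so M5 is most probable.

M5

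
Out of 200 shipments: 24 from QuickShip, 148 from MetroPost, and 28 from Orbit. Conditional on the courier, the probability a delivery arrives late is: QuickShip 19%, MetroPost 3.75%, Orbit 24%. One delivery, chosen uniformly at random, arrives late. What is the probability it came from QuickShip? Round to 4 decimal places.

0.2709

Prior × likelihood for each hypothesis:
  QuickShip: 0.12 × 0.19 = 0.0228
  MetroPost: 0.74 × 0.0375 = 0.02775
  Orbit: 0.14 × 0.24 = 0.0336
Normalizing constant = 0.08415.
P(QuickShip | evidence) = 0.0228 / 0.08415 ≈ 0.2709.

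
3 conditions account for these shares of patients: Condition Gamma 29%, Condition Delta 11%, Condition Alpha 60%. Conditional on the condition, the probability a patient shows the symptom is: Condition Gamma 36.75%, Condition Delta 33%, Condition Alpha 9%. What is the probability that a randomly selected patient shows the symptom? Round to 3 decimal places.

Unnormalized posteriors (prior × likelihood):
  Condition Gamma: 0.29 × 0.3675 = 0.106575
  Condition Delta: 0.11 × 0.33 = 0.0363
  Condition Alpha: 0.6 × 0.09 = 0.054
P(symptomatic) = 0.106575 + 0.0363 + 0.054 = 0.196875 → 0.197.

0.197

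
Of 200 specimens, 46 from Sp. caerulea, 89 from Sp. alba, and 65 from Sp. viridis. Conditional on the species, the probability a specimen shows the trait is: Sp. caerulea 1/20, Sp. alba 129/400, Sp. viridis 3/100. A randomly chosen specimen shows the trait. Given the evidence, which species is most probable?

Sp. alba

Compute prior × likelihood for every hypothesis:
  Sp. caerulea: 0.23 × 0.05 = 0.0115
  Sp. alba: 0.445 × 0.3225 = 0.1435125
  Sp. viridis: 0.325 × 0.03 = 0.00975
Total = 0.1647625.
Largest term belongs to Sp. alba, so Sp. alba is most probable.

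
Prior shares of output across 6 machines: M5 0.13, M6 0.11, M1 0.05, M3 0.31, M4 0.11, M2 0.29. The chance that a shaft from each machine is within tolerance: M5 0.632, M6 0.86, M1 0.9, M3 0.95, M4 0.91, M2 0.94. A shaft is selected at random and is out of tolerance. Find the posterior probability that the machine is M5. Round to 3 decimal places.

Taking complements, P(oversize | each) = M5 0.368, M6 0.14, M1 0.1, M3 0.05, M4 0.09, M2 0.06.
Unnormalized posteriors (prior × likelihood):
  M5: 0.13 × 0.368 = 0.04784
  M6: 0.11 × 0.14 = 0.0154
  M1: 0.05 × 0.1 = 0.005
  M3: 0.31 × 0.05 = 0.0155
  M4: 0.11 × 0.09 = 0.0099
  M2: 0.29 × 0.06 = 0.0174
Normalizing constant = 0.11104.
P(M5 | evidence) = 0.04784 / 0.11104 ≈ 0.431.

0.431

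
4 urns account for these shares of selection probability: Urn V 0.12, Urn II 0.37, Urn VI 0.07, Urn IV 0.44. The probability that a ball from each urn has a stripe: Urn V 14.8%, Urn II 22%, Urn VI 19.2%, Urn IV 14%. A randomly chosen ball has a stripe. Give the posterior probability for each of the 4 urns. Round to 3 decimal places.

Compute prior × likelihood for every hypothesis:
  Urn V: 0.12 × 0.148 = 0.01776
  Urn II: 0.37 × 0.22 = 0.0814
  Urn VI: 0.07 × 0.192 = 0.01344
  Urn IV: 0.44 × 0.14 = 0.0616
Normalizing constant = 0.1742.
P(Urn V | striped) = 0.01776/0.1742 ≈ 0.102
P(Urn II | striped) = 0.0814/0.1742 ≈ 0.467
P(Urn VI | striped) = 0.01344/0.1742 ≈ 0.077
P(Urn IV | striped) = 0.0616/0.1742 ≈ 0.354

Urn V 0.102, Urn II 0.467, Urn VI 0.077, Urn IV 0.354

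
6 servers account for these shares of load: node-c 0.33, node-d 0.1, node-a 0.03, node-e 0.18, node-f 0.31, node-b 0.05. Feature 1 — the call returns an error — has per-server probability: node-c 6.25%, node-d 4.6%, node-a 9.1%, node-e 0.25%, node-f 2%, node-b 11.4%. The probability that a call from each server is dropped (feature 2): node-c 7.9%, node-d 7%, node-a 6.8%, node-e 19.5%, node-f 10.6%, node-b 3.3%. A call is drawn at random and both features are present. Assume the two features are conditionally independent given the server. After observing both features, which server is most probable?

node-c

By Bayes' rule, posterior ∝ prior × likelihood:
  node-c: 0.33 × 0.0625 × 0.079 = 0.001629375
  node-d: 0.1 × 0.046 × 0.07 = 0.000322
  node-a: 0.03 × 0.091 × 0.068 = 0.00018564
  node-e: 0.18 × 0.0025 × 0.195 = 0.00008775
  node-f: 0.31 × 0.02 × 0.106 = 0.0006572
  node-b: 0.05 × 0.114 × 0.033 = 0.0001881
Normalizing constant = 0.003070065.
Largest term belongs to node-c, so node-c is most probable.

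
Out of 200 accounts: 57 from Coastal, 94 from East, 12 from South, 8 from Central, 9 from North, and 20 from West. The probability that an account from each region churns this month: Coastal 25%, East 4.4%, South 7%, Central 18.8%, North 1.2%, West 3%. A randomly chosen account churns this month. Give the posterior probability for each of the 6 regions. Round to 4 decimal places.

Coastal 0.6647, East 0.1929, South 0.0392, Central 0.0702, North 0.0050, West 0.0280

Prior × likelihood for each hypothesis:
  Coastal: 0.285 × 0.25 = 0.07125
  East: 0.47 × 0.044 = 0.02068
  South: 0.06 × 0.07 = 0.0042
  Central: 0.04 × 0.188 = 0.00752
  North: 0.045 × 0.012 = 0.00054
  West: 0.1 × 0.03 = 0.003
Normalizing constant = 0.10719.
P(Coastal | churn) = 0.07125/0.10719 ≈ 0.6647
P(East | churn) = 0.02068/0.10719 ≈ 0.1929
P(South | churn) = 0.0042/0.10719 ≈ 0.0392
P(Central | churn) = 0.00752/0.10719 ≈ 0.0702
P(North | churn) = 0.00054/0.10719 ≈ 0.0050
P(West | churn) = 0.003/0.10719 ≈ 0.0280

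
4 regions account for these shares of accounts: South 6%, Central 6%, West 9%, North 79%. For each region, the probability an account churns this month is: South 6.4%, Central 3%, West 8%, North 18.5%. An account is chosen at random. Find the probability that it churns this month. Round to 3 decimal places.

0.159

Compute prior × likelihood for every hypothesis:
  South: 0.06 × 0.064 = 0.00384
  Central: 0.06 × 0.03 = 0.0018
  West: 0.09 × 0.08 = 0.0072
  North: 0.79 × 0.185 = 0.14615
P(churn) = 0.00384 + 0.0018 + 0.0072 + 0.14615 = 0.15899 → 0.159.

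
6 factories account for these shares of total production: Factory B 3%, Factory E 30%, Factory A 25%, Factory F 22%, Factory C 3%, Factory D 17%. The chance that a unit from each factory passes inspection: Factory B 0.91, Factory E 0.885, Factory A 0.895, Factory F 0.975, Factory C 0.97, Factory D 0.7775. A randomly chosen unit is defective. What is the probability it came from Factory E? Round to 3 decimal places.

0.320

Taking complements, P(defective | each) = Factory B 0.09, Factory E 0.115, Factory A 0.105, Factory F 0.025, Factory C 0.03, Factory D 0.2225.
Unnormalized posteriors (prior × likelihood):
  Factory B: 0.03 × 0.09 = 0.0027
  Factory E: 0.3 × 0.115 = 0.0345
  Factory A: 0.25 × 0.105 = 0.02625
  Factory F: 0.22 × 0.025 = 0.0055
  Factory C: 0.03 × 0.03 = 0.0009
  Factory D: 0.17 × 0.2225 = 0.037825
Total = 0.107675.
P(Factory E | evidence) = 0.0345 / 0.107675 ≈ 0.320.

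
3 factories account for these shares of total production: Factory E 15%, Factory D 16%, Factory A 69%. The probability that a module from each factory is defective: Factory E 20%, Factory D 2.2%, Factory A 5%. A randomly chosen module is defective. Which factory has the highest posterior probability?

Compute prior × likelihood for every hypothesis:
  Factory E: 0.15 × 0.2 = 0.03
  Factory D: 0.16 × 0.022 = 0.00352
  Factory A: 0.69 × 0.05 = 0.0345
Sum = 0.06802.
Largest term belongs to Factory A, so Factory A is most probable.

Factory A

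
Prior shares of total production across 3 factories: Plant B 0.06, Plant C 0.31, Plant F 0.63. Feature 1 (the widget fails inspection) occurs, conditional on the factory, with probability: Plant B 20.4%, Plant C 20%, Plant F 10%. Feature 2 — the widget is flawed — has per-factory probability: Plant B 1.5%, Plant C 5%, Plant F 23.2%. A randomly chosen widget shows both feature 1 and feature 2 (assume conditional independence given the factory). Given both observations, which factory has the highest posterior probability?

Unnormalized posteriors (prior × likelihood):
  Plant B: 0.06 × 0.204 × 0.015 = 0.0001836
  Plant C: 0.31 × 0.2 × 0.05 = 0.0031
  Plant F: 0.63 × 0.1 × 0.232 = 0.014616
Total = 0.0178996.
Largest term belongs to Plant F, so Plant F is most probable.

Plant F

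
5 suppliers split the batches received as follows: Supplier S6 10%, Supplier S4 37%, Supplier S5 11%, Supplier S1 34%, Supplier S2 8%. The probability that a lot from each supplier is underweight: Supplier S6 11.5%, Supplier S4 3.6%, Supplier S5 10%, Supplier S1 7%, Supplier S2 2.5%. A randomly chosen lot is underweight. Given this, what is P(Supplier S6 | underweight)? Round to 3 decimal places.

Unnormalized posteriors (prior × likelihood):
  Supplier S6: 0.1 × 0.115 = 0.0115
  Supplier S4: 0.37 × 0.036 = 0.01332
  Supplier S5: 0.11 × 0.1 = 0.011
  Supplier S1: 0.34 × 0.07 = 0.0238
  Supplier S2: 0.08 × 0.025 = 0.002
Normalizing constant = 0.06162.
P(Supplier S6 | evidence) = 0.0115 / 0.06162 ≈ 0.187.

0.187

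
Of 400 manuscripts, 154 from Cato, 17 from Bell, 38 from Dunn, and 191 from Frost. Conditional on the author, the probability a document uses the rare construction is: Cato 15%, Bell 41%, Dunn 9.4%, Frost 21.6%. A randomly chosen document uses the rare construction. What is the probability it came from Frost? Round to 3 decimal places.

By Bayes' rule, posterior ∝ prior × likelihood:
  Cato: 0.385 × 0.15 = 0.05775
  Bell: 0.0425 × 0.41 = 0.017425
  Dunn: 0.095 × 0.094 = 0.00893
  Frost: 0.4775 × 0.216 = 0.10314
Sum = 0.187245.
P(Frost | evidence) = 0.10314 / 0.187245 ≈ 0.551.

0.551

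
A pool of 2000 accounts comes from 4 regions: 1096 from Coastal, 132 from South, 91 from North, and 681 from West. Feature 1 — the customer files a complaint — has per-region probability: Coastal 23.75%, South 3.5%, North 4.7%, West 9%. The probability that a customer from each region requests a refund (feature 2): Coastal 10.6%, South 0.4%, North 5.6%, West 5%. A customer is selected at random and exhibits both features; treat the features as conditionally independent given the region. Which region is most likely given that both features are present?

Unnormalized posteriors (prior × likelihood):
  Coastal: 0.548 × 0.2375 × 0.106 = 0.0137959
  South: 0.066 × 0.035 × 0.004 = 0.00000924
  North: 0.0455 × 0.047 × 0.056 = 0.000119756
  West: 0.3405 × 0.09 × 0.05 = 0.00153225
Normalizing constant = 0.015457146.
Largest term belongs to Coastal, so Coastal is most probable.

Coastal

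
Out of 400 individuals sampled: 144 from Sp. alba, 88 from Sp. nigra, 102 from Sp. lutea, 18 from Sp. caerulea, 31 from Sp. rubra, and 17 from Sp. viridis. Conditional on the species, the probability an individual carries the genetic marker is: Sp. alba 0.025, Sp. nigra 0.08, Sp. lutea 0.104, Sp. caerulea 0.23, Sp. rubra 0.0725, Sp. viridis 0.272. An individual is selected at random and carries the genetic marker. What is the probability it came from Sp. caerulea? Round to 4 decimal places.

Compute prior × likelihood for every hypothesis:
  Sp. alba: 0.36 × 0.025 = 0.009
  Sp. nigra: 0.22 × 0.08 = 0.0176
  Sp. lutea: 0.255 × 0.104 = 0.02652
  Sp. caerulea: 0.045 × 0.23 = 0.01035
  Sp. rubra: 0.0775 × 0.0725 = 0.00561875
  Sp. viridis: 0.0425 × 0.272 = 0.01156
Sum = 0.08064875.
P(Sp. caerulea | evidence) = 0.01035 / 0.08064875 ≈ 0.1283.

0.1283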